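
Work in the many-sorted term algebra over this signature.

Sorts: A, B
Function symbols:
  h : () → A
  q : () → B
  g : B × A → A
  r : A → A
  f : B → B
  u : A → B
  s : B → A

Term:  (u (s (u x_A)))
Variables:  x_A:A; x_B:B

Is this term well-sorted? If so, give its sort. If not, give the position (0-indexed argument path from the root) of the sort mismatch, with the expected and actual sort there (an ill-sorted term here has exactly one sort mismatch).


      x_A : A
    (u x_A) : B
  (s (u x_A)) : A
(u (s (u x_A))) : B

well-sorted; sort = B


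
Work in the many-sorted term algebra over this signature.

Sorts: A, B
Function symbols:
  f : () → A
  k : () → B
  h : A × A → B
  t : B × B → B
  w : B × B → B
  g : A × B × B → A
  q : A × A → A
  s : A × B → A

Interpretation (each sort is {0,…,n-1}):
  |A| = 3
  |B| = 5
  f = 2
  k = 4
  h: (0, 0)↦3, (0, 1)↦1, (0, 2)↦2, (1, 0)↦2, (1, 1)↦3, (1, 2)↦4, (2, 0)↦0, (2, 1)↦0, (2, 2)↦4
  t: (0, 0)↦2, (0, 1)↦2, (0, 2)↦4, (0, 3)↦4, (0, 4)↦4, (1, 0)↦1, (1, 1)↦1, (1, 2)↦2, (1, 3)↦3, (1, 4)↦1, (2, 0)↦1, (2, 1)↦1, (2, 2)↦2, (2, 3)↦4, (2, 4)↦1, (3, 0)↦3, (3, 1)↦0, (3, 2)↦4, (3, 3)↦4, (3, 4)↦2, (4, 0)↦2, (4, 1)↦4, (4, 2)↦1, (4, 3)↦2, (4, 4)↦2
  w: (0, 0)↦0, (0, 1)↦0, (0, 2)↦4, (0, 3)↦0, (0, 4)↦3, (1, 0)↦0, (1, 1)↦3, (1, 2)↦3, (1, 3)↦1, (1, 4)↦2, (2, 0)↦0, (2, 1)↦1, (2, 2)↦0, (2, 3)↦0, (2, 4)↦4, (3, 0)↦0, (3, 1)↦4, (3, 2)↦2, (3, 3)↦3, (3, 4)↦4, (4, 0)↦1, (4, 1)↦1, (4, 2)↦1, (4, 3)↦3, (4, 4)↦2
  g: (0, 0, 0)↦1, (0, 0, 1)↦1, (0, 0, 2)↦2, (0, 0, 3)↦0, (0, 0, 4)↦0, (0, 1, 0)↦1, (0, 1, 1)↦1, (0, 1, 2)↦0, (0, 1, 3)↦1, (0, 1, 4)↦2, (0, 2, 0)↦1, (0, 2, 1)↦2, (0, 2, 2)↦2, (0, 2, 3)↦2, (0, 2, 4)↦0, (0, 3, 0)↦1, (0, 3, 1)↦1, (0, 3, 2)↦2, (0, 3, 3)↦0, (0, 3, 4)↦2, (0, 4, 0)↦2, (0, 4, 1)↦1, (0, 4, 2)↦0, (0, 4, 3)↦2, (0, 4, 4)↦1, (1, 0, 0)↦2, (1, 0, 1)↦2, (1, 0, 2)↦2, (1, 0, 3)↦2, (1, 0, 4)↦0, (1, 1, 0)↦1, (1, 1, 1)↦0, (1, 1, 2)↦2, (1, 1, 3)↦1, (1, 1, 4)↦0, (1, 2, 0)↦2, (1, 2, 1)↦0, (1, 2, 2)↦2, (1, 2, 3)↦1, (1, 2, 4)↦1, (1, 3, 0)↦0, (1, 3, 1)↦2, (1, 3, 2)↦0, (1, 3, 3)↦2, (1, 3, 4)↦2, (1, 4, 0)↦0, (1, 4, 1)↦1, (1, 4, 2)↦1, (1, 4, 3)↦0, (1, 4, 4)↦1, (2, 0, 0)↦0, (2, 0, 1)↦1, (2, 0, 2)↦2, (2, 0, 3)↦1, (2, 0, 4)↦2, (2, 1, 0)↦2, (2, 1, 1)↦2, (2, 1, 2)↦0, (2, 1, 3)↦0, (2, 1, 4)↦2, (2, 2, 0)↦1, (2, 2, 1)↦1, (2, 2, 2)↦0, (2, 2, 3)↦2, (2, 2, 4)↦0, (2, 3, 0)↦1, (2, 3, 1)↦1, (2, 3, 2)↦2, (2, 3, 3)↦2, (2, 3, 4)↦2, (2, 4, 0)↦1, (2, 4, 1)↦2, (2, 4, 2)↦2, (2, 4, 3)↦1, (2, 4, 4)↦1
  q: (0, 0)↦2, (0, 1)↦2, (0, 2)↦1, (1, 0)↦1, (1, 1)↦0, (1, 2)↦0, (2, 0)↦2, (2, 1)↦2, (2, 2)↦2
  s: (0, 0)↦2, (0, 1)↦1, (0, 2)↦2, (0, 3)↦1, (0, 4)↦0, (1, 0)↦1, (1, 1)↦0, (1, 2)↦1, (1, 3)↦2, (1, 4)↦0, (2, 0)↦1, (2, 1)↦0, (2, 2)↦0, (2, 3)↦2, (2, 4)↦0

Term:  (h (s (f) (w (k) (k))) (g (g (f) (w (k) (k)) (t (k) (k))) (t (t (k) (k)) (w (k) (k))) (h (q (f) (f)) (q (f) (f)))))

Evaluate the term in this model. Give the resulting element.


value = 3

  f = 2
  k = 4
  k = 4
  (w (k) (k)) = w(4, 4) = 2
  (s (f) (w (k) (k))) = s(2, 2) = 0
  f = 2
  k = 4
  k = 4
  (w (k) (k)) = w(4, 4) = 2
  k = 4
  k = 4
  (t (k) (k)) = t(4, 4) = 2
  (g (f) (w (k) (k)) (t (k) (k))) = g(2, 2, 2) = 0
  k = 4
  k = 4
  (t (k) (k)) = t(4, 4) = 2
  k = 4
  k = 4
  (w (k) (k)) = w(4, 4) = 2
  (t (t (k) (k)) (w (k) (k))) = t(2, 2) = 2
  f = 2
  f = 2
  (q (f) (f)) = q(2, 2) = 2
  f = 2
  f = 2
  (q (f) (f)) = q(2, 2) = 2
  (h (q (f) (f)) (q (f) (f))) = h(2, 2) = 4
  (g (g (f) (w (k) (k)) (t (k) (k))) (t (t (k) (k)) (w (k) (k))) (h (q (f) (f)) (q (f) (f)))) = g(0, 2, 4) = 0
  (h (s (f) (w (k) (k))) (g (g (f) (w (k) (k)) (t (k) (k))) (t (t (k) (k)) (w (k) (k))) (h (q (f) (f)) (q (f) (f))))) = h(0, 0) = 3


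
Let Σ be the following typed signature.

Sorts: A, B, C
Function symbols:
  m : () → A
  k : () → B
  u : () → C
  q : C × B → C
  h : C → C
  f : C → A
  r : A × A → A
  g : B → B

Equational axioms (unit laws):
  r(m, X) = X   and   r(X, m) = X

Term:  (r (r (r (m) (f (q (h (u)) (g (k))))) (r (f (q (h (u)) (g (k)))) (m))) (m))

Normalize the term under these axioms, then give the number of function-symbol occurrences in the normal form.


1. (r (r (r (m) (f (q (h (u)) (g (k))))) (r (f (q (h (u)) (g (k)))) (m))) (m))  →  (r (r (m) (f (q (h (u)) (g (k))))) (r (f (q (h (u)) (g (k)))) (m)))
2. (r (r (m) (f (q (h (u)) (g (k))))) (r (f (q (h (u)) (g (k)))) (m)))  →  (r (f (q (h (u)) (g (k)))) (r (f (q (h (u)) (g (k)))) (m)))
3. (r (f (q (h (u)) (g (k)))) (r (f (q (h (u)) (g (k)))) (m)))  →  (r (f (q (h (u)) (g (k)))) (f (q (h (u)) (g (k)))))
normal form: (r (f (q (h (u)) (g (k)))) (f (q (h (u)) (g (k)))))

size = 13


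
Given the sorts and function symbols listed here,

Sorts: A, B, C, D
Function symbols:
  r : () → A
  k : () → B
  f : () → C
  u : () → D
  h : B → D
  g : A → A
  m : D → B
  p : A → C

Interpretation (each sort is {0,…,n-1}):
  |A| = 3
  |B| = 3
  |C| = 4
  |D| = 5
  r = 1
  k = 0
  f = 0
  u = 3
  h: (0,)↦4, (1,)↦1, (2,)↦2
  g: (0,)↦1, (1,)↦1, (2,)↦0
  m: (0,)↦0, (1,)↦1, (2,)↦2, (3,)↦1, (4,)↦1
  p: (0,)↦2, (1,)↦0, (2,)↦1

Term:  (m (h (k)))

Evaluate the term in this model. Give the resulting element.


value = 1

  k = 0
  (h (k)) = h(0,) = 4
  (m (h (k))) = m(4,) = 1


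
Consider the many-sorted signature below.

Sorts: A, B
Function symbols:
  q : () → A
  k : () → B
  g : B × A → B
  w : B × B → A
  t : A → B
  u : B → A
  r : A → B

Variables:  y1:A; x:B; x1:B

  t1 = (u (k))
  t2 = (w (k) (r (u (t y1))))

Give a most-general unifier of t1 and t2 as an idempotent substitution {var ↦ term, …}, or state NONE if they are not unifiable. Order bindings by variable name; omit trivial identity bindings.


NONE (not unifiable)

head clash or occurs-check failure — not unifiable


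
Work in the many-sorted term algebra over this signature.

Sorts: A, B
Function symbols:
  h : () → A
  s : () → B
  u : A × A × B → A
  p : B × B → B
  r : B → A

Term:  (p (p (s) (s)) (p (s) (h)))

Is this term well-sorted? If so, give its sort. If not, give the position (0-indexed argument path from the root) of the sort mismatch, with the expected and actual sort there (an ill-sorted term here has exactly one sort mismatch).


ill-sorted at position [1, 1]: expected B, got A

    (s) : B
    (s) : B
  (p (s) (s)) : B
    (s) : B
    (h) : A
  (p (s) (h)) : ✗ arg 1 at [1, 1] has sort A, expected B


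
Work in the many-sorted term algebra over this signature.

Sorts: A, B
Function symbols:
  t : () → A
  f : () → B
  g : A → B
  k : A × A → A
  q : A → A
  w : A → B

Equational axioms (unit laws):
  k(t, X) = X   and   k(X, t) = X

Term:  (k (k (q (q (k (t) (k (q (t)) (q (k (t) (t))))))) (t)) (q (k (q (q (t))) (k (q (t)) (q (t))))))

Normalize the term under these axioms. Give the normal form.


normal form = (k (q (q (k (q (t)) (q (t))))) (q (k (q (q (t))) (k (q (t)) (q (t))))))

1. (k (k (q (q (k (t) (k (q (t)) (q (k (t) (t))))))) (t)) (q (k (q (q (t))) (k (q (t)) (q (t))))))  →  (k (q (q (k (t) (k (q (t)) (q (k (t) (t))))))) (q (k (q (q (t))) (k (q (t)) (q (t))))))
2. (k (q (q (k (t) (k (q (t)) (q (k (t) (t))))))) (q (k (q (q (t))) (k (q (t)) (q (t))))))  →  (k (q (q (k (q (t)) (q (k (t) (t)))))) (q (k (q (q (t))) (k (q (t)) (q (t))))))
3. (k (q (q (k (q (t)) (q (k (t) (t)))))) (q (k (q (q (t))) (k (q (t)) (q (t))))))  →  (k (q (q (k (q (t)) (q (t))))) (q (k (q (q (t))) (k (q (t)) (q (t))))))


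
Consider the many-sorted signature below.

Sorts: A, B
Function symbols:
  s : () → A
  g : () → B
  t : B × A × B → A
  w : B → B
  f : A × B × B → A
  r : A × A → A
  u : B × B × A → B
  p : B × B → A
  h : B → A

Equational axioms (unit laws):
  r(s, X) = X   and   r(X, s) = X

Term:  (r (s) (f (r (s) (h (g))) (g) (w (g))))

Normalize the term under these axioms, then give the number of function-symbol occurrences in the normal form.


size = 6

1. (r (s) (f (r (s) (h (g))) (g) (w (g))))  →  (f (r (s) (h (g))) (g) (w (g)))
2. (f (r (s) (h (g))) (g) (w (g)))  →  (f (h (g)) (g) (w (g)))
normal form: (f (h (g)) (g) (w (g)))


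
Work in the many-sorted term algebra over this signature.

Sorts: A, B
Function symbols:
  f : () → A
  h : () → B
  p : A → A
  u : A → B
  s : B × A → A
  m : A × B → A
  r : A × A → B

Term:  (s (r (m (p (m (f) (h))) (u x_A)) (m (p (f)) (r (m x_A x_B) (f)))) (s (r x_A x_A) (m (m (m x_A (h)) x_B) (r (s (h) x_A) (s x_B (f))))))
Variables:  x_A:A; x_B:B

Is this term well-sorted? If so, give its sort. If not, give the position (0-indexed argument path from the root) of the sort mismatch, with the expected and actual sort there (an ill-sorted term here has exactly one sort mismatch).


well-sorted; sort = A

          (f) : A
          (h) : B
        (m (f) (h)) : A
      (p (m (f) (h))) : A
        x_A : A
      (u x_A) : B
    (m (p (m (f) (h))) (u x_A)) : A
        (f) : A
      (p (f)) : A
          x_A : A
          x_B : B
        (m x_A x_B) : A
        (f) : A
      (r (m x_A x_B) (f)) : B
    (m (p (f)) (r (m x_A x_B) (f))) : A
  (r (m (p (m (f) (h))) (u x_A)) (m (p (f)) (r (m x_A x_B) (f)))) : B
      x_A : A
      x_A : A
    (r x_A x_A) : B
          x_A : A
          (h) : B
        (m x_A (h)) : A
        x_B : B
      (m (m x_A (h)) x_B) : A
          (h) : B
          x_A : A
        (s (h) x_A) : A
          x_B : B
          (f) : A
        (s x_B (f)) : A
      (r (s (h) x_A) (s x_B (f))) : B
    (m (m (m x_A (h)) x_B) (r (s (h) x_A) (s x_B (f)))) : A
  (s (r x_A x_A) (m (m (m x_A (h)) x_B) (r (s (h) x_A) (s x_B (f))))) : A
(s (r (m (p (m (f) (h))) (u x_A)) (m (p (f)) (r (m x_A x_B) (f)))) (s (r x_A x_A) (m (m (m x_A (h)) x_B) (r (s (h) x_A) (s x_B (f)))))) : A


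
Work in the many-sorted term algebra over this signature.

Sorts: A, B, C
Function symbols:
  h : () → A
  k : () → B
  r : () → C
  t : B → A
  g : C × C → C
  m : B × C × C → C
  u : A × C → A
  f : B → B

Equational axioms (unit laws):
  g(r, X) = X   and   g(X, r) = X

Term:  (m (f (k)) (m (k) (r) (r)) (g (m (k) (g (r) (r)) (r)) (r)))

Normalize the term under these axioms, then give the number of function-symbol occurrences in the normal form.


size = 11

1. (m (f (k)) (m (k) (r) (r)) (g (m (k) (g (r) (r)) (r)) (r)))  →  (m (f (k)) (m (k) (r) (r)) (m (k) (g (r) (r)) (r)))
2. (m (f (k)) (m (k) (r) (r)) (m (k) (g (r) (r)) (r)))  →  (m (f (k)) (m (k) (r) (r)) (m (k) (r) (r)))
normal form: (m (f (k)) (m (k) (r) (r)) (m (k) (r) (r)))


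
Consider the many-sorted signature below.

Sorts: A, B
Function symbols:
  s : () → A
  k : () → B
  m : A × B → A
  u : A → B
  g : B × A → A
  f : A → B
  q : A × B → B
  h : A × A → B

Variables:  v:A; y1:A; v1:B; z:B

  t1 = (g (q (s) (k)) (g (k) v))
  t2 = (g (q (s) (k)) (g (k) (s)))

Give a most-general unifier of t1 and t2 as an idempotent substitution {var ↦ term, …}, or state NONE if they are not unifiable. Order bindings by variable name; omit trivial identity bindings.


{v ↦ (s)}


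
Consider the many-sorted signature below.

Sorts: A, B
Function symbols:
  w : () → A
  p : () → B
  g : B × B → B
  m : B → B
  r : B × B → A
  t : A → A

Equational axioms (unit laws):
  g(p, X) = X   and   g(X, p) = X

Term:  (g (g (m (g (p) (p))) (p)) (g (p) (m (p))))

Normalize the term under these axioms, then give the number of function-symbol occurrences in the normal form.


1. (g (g (m (g (p) (p))) (p)) (g (p) (m (p))))  →  (g (m (g (p) (p))) (g (p) (m (p))))
2. (g (m (g (p) (p))) (g (p) (m (p))))  →  (g (m (p)) (g (p) (m (p))))
3. (g (m (p)) (g (p) (m (p))))  →  (g (m (p)) (m (p)))
normal form: (g (m (p)) (m (p)))

size = 5


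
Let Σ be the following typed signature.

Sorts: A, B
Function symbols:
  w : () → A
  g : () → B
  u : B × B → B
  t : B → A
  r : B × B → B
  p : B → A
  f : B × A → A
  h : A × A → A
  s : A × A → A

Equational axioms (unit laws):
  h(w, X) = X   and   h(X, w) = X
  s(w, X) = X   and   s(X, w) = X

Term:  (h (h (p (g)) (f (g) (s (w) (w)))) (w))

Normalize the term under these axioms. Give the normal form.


1. (h (h (p (g)) (f (g) (s (w) (w)))) (w))  →  (h (p (g)) (f (g) (s (w) (w))))
2. (h (p (g)) (f (g) (s (w) (w))))  →  (h (p (g)) (f (g) (w)))

normal form = (h (p (g)) (f (g) (w)))


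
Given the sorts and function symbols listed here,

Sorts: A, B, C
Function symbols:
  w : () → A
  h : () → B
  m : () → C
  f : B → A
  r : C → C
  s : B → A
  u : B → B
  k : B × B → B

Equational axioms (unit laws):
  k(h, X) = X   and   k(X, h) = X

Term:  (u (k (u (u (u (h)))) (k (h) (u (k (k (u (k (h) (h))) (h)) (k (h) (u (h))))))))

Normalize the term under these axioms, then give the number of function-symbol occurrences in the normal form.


1. (u (k (u (u (u (h)))) (k (h) (u (k (k (u (k (h) (h))) (h)) (k (h) (u (h))))))))  →  (u (k (u (u (u (h)))) (u (k (k (u (k (h) (h))) (h)) (k (h) (u (h)))))))
2. (u (k (u (u (u (h)))) (u (k (k (u (k (h) (h))) (h)) (k (h) (u (h)))))))  →  (u (k (u (u (u (h)))) (u (k (u (k (h) (h))) (k (h) (u (h)))))))
3. (u (k (u (u (u (h)))) (u (k (u (k (h) (h))) (k (h) (u (h)))))))  →  (u (k (u (u (u (h)))) (u (k (u (h)) (k (h) (u (h)))))))
4. (u (k (u (u (u (h)))) (u (k (u (h)) (k (h) (u (h)))))))  →  (u (k (u (u (u (h)))) (u (k (u (h)) (u (h))))))
normal form: (u (k (u (u (u (h)))) (u (k (u (h)) (u (h))))))

size = 12


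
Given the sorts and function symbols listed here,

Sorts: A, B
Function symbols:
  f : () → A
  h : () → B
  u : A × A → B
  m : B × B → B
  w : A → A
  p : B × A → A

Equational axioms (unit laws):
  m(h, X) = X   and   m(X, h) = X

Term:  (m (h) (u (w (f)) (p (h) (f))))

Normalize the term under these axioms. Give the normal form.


normal form = (u (w (f)) (p (h) (f)))

1. (m (h) (u (w (f)) (p (h) (f))))  →  (u (w (f)) (p (h) (f)))


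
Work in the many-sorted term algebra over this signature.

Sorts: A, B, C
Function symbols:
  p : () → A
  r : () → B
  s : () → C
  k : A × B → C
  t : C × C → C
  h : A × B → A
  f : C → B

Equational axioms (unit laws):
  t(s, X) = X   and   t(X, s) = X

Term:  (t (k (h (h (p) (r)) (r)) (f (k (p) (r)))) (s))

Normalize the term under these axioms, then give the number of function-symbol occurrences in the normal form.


1. (t (k (h (h (p) (r)) (r)) (f (k (p) (r)))) (s))  →  (k (h (h (p) (r)) (r)) (f (k (p) (r))))
normal form: (k (h (h (p) (r)) (r)) (f (k (p) (r))))

size = 10


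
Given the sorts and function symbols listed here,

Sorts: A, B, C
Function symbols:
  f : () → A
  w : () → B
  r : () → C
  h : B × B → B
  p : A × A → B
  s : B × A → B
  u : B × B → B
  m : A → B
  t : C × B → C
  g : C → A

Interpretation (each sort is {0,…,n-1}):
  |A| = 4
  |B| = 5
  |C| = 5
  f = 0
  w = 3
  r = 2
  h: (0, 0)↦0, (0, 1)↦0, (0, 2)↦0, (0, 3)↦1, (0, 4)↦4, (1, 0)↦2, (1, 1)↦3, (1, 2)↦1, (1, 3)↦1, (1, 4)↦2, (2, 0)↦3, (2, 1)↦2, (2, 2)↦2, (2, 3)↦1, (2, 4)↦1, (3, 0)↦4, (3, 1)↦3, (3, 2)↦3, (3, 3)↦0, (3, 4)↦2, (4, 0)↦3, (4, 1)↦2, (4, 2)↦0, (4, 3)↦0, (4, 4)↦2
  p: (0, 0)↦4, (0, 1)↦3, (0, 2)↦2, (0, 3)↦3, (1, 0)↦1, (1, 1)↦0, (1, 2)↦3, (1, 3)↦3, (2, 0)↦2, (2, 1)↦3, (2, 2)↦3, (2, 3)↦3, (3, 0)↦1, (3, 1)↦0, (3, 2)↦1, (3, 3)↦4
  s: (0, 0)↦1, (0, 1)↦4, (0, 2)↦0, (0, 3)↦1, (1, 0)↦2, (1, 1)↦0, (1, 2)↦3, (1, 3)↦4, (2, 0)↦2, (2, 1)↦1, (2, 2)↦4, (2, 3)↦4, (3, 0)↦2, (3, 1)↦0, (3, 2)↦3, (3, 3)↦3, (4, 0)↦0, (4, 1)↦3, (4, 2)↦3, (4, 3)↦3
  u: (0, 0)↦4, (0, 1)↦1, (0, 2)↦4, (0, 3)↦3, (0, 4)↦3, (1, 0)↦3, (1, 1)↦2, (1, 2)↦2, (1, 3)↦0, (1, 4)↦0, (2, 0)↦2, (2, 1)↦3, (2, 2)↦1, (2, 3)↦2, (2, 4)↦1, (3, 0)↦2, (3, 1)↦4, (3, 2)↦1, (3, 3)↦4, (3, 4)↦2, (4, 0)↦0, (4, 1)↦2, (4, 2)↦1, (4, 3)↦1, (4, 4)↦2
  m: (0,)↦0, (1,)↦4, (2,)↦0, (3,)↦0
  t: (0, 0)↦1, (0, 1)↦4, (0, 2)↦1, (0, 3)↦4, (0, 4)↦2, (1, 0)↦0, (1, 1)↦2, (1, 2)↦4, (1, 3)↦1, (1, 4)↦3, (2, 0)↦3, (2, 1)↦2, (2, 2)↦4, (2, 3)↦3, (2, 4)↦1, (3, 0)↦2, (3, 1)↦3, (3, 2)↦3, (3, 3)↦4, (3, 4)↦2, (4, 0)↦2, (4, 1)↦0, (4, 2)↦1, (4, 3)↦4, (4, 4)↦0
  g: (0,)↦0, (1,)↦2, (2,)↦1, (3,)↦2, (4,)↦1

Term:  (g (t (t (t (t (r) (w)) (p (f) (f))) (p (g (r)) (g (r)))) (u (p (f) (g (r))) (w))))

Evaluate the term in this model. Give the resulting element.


value = 1

  r = 2
  w = 3
  (t (r) (w)) = t(2, 3) = 3
  f = 0
  f = 0
  (p (f) (f)) = p(0, 0) = 4
  (t (t (r) (w)) (p (f) (f))) = t(3, 4) = 2
  r = 2
  (g (r)) = g(2,) = 1
  r = 2
  (g (r)) = g(2,) = 1
  (p (g (r)) (g (r))) = p(1, 1) = 0
  (t (t (t (r) (w)) (p (f) (f))) (p (g (r)) (g (r)))) = t(2, 0) = 3
  f = 0
  r = 2
  (g (r)) = g(2,) = 1
  (p (f) (g (r))) = p(0, 1) = 3
  w = 3
  (u (p (f) (g (r))) (w)) = u(3, 3) = 4
  (t (t (t (t (r) (w)) (p (f) (f))) (p (g (r)) (g (r)))) (u (p (f) (g (r))) (w))) = t(3, 4) = 2
  (g (t (t (t (t (r) (w)) (p (f) (f))) (p (g (r)) (g (r)))) (u (p (f) (g (r))) (w)))) = g(2,) = 1


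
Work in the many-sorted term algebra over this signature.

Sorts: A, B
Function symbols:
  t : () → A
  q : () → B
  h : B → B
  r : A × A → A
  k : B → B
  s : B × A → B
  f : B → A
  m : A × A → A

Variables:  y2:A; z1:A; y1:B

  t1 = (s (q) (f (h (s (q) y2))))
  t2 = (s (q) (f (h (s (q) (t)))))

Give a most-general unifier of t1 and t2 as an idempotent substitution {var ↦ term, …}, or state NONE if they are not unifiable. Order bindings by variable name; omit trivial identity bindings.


{y2 ↦ (t)}


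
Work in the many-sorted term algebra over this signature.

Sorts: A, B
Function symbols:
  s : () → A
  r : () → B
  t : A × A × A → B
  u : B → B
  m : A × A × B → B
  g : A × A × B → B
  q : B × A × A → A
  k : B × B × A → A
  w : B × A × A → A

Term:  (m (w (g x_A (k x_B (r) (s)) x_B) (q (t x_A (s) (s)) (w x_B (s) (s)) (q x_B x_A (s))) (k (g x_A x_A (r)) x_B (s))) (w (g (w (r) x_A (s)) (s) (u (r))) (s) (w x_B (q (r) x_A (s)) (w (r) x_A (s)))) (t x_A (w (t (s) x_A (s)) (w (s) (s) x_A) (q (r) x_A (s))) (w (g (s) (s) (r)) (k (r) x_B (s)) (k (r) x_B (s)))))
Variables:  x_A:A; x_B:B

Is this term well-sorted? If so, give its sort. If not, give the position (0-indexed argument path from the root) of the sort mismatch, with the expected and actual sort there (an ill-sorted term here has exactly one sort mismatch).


ill-sorted at position [2, 1, 1, 0]: expected B, got A

      x_A : A
        x_B : B
        (r) : B
        (s) : A
      (k x_B (r) (s)) : A
      x_B : B
    (g x_A (k x_B (r) (s)) x_B) : B
        x_A : A
        (s) : A
        (s) : A
      (t x_A (s) (s)) : B
        x_B : B
        (s) : A
        (s) : A
      (w x_B (s) (s)) : A
        x_B : B
        x_A : A
        (s) : A
      (q x_B x_A (s)) : A
    (q (t x_A (s) (s)) (w x_B (s) (s)) (q x_B x_A (s))) : A
        x_A : A
        x_A : A
        (r) : B
      (g x_A x_A (r)) : B
      x_B : B
      (s) : A
    (k (g x_A x_A (r)) x_B (s)) : A
  (w (g x_A (k x_B (r) (s)) x_B) (q (t x_A (s) (s)) (w x_B (s) (s)) (q x_B x_A (s))) (k (g x_A x_A (r)) x_B (s))) : A
        (r) : B
        x_A : A
        (s) : A
      (w (r) x_A (s)) : A
      (s) : A
        (r) : B
      (u (r)) : B
    (g (w (r) x_A (s)) (s) (u (r))) : B
    (s) : A
      x_B : B
        (r) : B
        x_A : A
        (s) : A
      (q (r) x_A (s)) : A
        (r) : B
        x_A : A
        (s) : A
      (w (r) x_A (s)) : A
    (w x_B (q (r) x_A (s)) (w (r) x_A (s))) : A
  (w (g (w (r) x_A (s)) (s) (u (r))) (s) (w x_B (q (r) x_A (s)) (w (r) x_A (s)))) : A
    x_A : A
        (s) : A
        x_A : A
        (s) : A
      (t (s) x_A (s)) : B
        (s) : A
        (s) : A
        x_A : A
      (w (s) (s) x_A) : ✗ arg 0 at [2, 1, 1, 0] has sort A, expected B
        (r) : B
        x_A : A
        (s) : A
      (q (r) x_A (s)) : A
        (s) : A
        (s) : A
        (r) : B
      (g (s) (s) (r)) : B
        (r) : B
        x_B : B
        (s) : A
      (k (r) x_B (s)) : A
        (r) : B
        x_B : B
        (s) : A
      (k (r) x_B (s)) : A
    (w (g (s) (s) (r)) (k (r) x_B (s)) (k (r) x_B (s))) : A


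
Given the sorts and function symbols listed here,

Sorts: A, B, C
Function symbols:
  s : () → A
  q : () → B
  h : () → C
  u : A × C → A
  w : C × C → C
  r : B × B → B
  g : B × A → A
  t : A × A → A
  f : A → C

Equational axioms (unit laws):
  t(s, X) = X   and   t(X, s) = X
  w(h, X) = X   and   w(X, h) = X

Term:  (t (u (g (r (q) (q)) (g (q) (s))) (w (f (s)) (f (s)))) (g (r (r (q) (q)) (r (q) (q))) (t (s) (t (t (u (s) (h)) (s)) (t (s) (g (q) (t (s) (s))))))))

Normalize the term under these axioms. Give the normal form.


normal form = (t (u (g (r (q) (q)) (g (q) (s))) (w (f (s)) (f (s)))) (g (r (r (q) (q)) (r (q) (q))) (t (u (s) (h)) (g (q) (s)))))

1. (t (u (g (r (q) (q)) (g (q) (s))) (w (f (s)) (f (s)))) (g (r (r (q) (q)) (r (q) (q))) (t (s) (t (t (u (s) (h)) (s)) (t (s) (g (q) (t (s) (s))))))))  →  (t (u (g (r (q) (q)) (g (q) (s))) (w (f (s)) (f (s)))) (g (r (r (q) (q)) (r (q) (q))) (t (t (u (s) (h)) (s)) (t (s) (g (q) (t (s) (s)))))))
2. (t (u (g (r (q) (q)) (g (q) (s))) (w (f (s)) (f (s)))) (g (r (r (q) (q)) (r (q) (q))) (t (t (u (s) (h)) (s)) (t (s) (g (q) (t (s) (s)))))))  →  (t (u (g (r (q) (q)) (g (q) (s))) (w (f (s)) (f (s)))) (g (r (r (q) (q)) (r (q) (q))) (t (u (s) (h)) (t (s) (g (q) (t (s) (s)))))))
3. (t (u (g (r (q) (q)) (g (q) (s))) (w (f (s)) (f (s)))) (g (r (r (q) (q)) (r (q) (q))) (t (u (s) (h)) (t (s) (g (q) (t (s) (s)))))))  →  (t (u (g (r (q) (q)) (g (q) (s))) (w (f (s)) (f (s)))) (g (r (r (q) (q)) (r (q) (q))) (t (u (s) (h)) (g (q) (t (s) (s))))))
4. (t (u (g (r (q) (q)) (g (q) (s))) (w (f (s)) (f (s)))) (g (r (r (q) (q)) (r (q) (q))) (t (u (s) (h)) (g (q) (t (s) (s))))))  →  (t (u (g (r (q) (q)) (g (q) (s))) (w (f (s)) (f (s)))) (g (r (r (q) (q)) (r (q) (q))) (t (u (s) (h)) (g (q) (s)))))


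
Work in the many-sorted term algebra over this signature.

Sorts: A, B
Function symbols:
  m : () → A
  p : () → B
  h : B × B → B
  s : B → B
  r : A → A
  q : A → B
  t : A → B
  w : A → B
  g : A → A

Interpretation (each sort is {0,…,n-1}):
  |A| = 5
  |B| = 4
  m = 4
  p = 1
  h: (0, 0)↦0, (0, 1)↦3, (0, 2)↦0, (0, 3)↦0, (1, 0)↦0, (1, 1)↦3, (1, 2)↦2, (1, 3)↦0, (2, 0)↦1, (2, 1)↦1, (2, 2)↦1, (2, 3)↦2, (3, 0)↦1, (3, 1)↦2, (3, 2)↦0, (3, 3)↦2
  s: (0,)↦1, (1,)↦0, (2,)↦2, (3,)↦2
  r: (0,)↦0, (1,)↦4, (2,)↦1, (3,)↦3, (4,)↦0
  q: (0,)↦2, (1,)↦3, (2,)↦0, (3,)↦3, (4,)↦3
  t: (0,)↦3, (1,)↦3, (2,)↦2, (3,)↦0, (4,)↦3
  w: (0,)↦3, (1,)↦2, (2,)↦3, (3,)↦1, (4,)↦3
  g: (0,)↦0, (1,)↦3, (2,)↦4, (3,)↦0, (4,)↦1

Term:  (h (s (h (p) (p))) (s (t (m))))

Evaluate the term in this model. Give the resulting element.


  p = 1
  p = 1
  (h (p) (p)) = h(1, 1) = 3
  (s (h (p) (p))) = s(3,) = 2
  m = 4
  (t (m)) = t(4,) = 3
  (s (t (m))) = s(3,) = 2
  (h (s (h (p) (p))) (s (t (m)))) = h(2, 2) = 1

value = 1


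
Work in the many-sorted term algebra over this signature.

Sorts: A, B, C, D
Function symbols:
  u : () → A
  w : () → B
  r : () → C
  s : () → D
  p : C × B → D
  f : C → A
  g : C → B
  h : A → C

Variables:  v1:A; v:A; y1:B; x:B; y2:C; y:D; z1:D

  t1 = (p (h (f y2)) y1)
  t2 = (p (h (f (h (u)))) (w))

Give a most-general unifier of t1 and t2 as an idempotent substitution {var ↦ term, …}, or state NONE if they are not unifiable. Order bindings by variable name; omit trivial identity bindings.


{y1 ↦ (w), y2 ↦ (h (u))}


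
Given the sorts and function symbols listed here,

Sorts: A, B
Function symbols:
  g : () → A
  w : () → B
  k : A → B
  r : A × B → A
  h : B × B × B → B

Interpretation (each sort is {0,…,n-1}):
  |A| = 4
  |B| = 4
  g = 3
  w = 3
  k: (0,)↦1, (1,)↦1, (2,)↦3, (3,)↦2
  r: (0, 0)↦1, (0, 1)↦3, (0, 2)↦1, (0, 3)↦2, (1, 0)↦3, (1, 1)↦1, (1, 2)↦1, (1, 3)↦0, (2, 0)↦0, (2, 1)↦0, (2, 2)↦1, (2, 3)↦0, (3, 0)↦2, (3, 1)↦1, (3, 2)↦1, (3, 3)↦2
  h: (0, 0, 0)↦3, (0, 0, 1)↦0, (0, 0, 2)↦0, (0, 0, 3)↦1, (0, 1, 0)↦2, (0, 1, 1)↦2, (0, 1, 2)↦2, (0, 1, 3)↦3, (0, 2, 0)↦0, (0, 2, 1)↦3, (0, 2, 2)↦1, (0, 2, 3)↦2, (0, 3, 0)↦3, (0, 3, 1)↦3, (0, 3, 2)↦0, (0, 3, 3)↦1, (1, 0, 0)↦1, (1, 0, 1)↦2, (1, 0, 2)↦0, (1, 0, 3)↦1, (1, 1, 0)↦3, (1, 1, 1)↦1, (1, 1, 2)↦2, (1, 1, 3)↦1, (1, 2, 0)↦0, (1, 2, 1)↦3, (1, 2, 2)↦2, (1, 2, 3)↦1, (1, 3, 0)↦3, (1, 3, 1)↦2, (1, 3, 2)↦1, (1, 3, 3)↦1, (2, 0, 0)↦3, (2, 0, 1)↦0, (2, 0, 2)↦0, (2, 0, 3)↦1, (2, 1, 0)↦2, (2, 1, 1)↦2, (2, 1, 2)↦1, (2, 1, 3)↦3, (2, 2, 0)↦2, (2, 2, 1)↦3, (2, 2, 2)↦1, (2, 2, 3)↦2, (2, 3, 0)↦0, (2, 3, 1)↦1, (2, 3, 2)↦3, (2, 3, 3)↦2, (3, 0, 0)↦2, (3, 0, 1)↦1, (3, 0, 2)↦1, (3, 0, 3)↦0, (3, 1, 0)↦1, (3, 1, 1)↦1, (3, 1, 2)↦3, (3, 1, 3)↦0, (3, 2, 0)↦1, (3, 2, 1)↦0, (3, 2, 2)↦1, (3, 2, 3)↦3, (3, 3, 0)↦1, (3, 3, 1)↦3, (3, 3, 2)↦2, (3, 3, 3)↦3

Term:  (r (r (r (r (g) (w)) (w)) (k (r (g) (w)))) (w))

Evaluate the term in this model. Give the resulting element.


  g = 3
  w = 3
  (r (g) (w)) = r(3, 3) = 2
  w = 3
  (r (r (g) (w)) (w)) = r(2, 3) = 0
  g = 3
  w = 3
  (r (g) (w)) = r(3, 3) = 2
  (k (r (g) (w))) = k(2,) = 3
  (r (r (r (g) (w)) (w)) (k (r (g) (w)))) = r(0, 3) = 2
  w = 3
  (r (r (r (r (g) (w)) (w)) (k (r (g) (w)))) (w)) = r(2, 3) = 0

value = 0


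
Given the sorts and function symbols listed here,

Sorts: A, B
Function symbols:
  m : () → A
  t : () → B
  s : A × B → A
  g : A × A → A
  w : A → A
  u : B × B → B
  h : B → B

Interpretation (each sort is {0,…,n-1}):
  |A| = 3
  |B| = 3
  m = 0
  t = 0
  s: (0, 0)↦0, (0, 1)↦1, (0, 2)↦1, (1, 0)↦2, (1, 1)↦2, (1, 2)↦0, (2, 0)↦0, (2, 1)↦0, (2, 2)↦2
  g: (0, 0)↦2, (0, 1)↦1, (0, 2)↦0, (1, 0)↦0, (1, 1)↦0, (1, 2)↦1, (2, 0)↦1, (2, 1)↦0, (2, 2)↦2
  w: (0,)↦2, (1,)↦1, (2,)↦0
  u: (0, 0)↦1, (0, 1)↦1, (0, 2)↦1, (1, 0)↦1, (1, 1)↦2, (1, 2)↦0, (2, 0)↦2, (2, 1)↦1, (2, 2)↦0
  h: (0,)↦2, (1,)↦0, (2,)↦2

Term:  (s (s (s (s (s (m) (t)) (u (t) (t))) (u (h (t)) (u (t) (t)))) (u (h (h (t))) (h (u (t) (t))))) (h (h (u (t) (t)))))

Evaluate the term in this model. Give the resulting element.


  m = 0
  t = 0
  (s (m) (t)) = s(0, 0) = 0
  t = 0
  t = 0
  (u (t) (t)) = u(0, 0) = 1
  (s (s (m) (t)) (u (t) (t))) = s(0, 1) = 1
  t = 0
  (h (t)) = h(0,) = 2
  t = 0
  t = 0
  (u (t) (t)) = u(0, 0) = 1
  (u (h (t)) (u (t) (t))) = u(2, 1) = 1
  (s (s (s (m) (t)) (u (t) (t))) (u (h (t)) (u (t) (t)))) = s(1, 1) = 2
  t = 0
  (h (t)) = h(0,) = 2
  (h (h (t))) = h(2,) = 2
  t = 0
  t = 0
  (u (t) (t)) = u(0, 0) = 1
  (h (u (t) (t))) = h(1,) = 0
  (u (h (h (t))) (h (u (t) (t)))) = u(2, 0) = 2
  (s (s (s (s (m) (t)) (u (t) (t))) (u (h (t)) (u (t) (t)))) (u (h (h (t))) (h (u (t) (t))))) = s(2, 2) = 2
  t = 0
  t = 0
  (u (t) (t)) = u(0, 0) = 1
  (h (u (t) (t))) = h(1,) = 0
  (h (h (u (t) (t)))) = h(0,) = 2
  (s (s (s (s (s (m) (t)) (u (t) (t))) (u (h (t)) (u (t) (t)))) (u (h (h (t))) (h (u (t) (t))))) (h (h (u (t) (t))))) = s(2, 2) = 2

value = 2


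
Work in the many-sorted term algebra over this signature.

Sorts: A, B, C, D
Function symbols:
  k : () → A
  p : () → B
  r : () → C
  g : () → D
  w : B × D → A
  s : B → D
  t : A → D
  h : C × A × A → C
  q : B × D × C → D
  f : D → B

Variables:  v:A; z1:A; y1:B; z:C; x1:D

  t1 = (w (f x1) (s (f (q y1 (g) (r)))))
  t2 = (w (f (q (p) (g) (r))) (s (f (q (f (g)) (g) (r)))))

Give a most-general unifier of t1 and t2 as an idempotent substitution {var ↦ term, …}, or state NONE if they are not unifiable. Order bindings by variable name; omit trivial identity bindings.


{x1 ↦ (q (p) (g) (r)), y1 ↦ (f (g))}


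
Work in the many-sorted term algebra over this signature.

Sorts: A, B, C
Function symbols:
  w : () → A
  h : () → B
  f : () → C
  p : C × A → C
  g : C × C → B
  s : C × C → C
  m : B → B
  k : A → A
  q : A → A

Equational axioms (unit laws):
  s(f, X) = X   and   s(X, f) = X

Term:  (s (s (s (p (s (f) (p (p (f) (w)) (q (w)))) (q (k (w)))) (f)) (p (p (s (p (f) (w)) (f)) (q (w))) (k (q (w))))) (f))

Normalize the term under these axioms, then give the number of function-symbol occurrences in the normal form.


1. (s (s (s (p (s (f) (p (p (f) (w)) (q (w)))) (q (k (w)))) (f)) (p (p (s (p (f) (w)) (f)) (q (w))) (k (q (w))))) (f))  →  (s (s (p (s (f) (p (p (f) (w)) (q (w)))) (q (k (w)))) (f)) (p (p (s (p (f) (w)) (f)) (q (w))) (k (q (w)))))
2. (s (s (p (s (f) (p (p (f) (w)) (q (w)))) (q (k (w)))) (f)) (p (p (s (p (f) (w)) (f)) (q (w))) (k (q (w)))))  →  (s (p (s (f) (p (p (f) (w)) (q (w)))) (q (k (w)))) (p (p (s (p (f) (w)) (f)) (q (w))) (k (q (w)))))
3. (s (p (s (f) (p (p (f) (w)) (q (w)))) (q (k (w)))) (p (p (s (p (f) (w)) (f)) (q (w))) (k (q (w)))))  →  (s (p (p (p (f) (w)) (q (w))) (q (k (w)))) (p (p (s (p (f) (w)) (f)) (q (w))) (k (q (w)))))
4. (s (p (p (p (f) (w)) (q (w))) (q (k (w)))) (p (p (s (p (f) (w)) (f)) (q (w))) (k (q (w)))))  →  (s (p (p (p (f) (w)) (q (w))) (q (k (w)))) (p (p (p (f) (w)) (q (w))) (k (q (w)))))
normal form: (s (p (p (p (f) (w)) (q (w))) (q (k (w)))) (p (p (p (f) (w)) (q (w))) (k (q (w)))))

size = 21


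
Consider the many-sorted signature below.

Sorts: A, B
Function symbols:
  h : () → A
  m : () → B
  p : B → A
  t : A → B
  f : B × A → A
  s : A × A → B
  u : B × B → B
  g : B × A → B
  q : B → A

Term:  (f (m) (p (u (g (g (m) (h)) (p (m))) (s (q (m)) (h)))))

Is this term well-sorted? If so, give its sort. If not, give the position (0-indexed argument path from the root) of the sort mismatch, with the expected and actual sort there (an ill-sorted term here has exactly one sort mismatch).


  (m) : B
          (m) : B
          (h) : A
        (g (m) (h)) : B
          (m) : B
        (p (m)) : A
      (g (g (m) (h)) (p (m))) : B
          (m) : B
        (q (m)) : A
        (h) : A
      (s (q (m)) (h)) : B
    (u (g (g (m) (h)) (p (m))) (s (q (m)) (h))) : B
  (p (u (g (g (m) (h)) (p (m))) (s (q (m)) (h)))) : A
(f (m) (p (u (g (g (m) (h)) (p (m))) (s (q (m)) (h))))) : A

well-sorted; sort = A


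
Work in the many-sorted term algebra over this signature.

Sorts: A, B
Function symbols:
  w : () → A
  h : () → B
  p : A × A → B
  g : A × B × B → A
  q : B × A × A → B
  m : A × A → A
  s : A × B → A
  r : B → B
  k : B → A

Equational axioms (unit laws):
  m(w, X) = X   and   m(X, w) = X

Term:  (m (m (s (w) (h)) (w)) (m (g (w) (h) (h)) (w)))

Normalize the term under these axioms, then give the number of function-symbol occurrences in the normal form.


size = 8

1. (m (m (s (w) (h)) (w)) (m (g (w) (h) (h)) (w)))  →  (m (s (w) (h)) (m (g (w) (h) (h)) (w)))
2. (m (s (w) (h)) (m (g (w) (h) (h)) (w)))  →  (m (s (w) (h)) (g (w) (h) (h)))
normal form: (m (s (w) (h)) (g (w) (h) (h)))


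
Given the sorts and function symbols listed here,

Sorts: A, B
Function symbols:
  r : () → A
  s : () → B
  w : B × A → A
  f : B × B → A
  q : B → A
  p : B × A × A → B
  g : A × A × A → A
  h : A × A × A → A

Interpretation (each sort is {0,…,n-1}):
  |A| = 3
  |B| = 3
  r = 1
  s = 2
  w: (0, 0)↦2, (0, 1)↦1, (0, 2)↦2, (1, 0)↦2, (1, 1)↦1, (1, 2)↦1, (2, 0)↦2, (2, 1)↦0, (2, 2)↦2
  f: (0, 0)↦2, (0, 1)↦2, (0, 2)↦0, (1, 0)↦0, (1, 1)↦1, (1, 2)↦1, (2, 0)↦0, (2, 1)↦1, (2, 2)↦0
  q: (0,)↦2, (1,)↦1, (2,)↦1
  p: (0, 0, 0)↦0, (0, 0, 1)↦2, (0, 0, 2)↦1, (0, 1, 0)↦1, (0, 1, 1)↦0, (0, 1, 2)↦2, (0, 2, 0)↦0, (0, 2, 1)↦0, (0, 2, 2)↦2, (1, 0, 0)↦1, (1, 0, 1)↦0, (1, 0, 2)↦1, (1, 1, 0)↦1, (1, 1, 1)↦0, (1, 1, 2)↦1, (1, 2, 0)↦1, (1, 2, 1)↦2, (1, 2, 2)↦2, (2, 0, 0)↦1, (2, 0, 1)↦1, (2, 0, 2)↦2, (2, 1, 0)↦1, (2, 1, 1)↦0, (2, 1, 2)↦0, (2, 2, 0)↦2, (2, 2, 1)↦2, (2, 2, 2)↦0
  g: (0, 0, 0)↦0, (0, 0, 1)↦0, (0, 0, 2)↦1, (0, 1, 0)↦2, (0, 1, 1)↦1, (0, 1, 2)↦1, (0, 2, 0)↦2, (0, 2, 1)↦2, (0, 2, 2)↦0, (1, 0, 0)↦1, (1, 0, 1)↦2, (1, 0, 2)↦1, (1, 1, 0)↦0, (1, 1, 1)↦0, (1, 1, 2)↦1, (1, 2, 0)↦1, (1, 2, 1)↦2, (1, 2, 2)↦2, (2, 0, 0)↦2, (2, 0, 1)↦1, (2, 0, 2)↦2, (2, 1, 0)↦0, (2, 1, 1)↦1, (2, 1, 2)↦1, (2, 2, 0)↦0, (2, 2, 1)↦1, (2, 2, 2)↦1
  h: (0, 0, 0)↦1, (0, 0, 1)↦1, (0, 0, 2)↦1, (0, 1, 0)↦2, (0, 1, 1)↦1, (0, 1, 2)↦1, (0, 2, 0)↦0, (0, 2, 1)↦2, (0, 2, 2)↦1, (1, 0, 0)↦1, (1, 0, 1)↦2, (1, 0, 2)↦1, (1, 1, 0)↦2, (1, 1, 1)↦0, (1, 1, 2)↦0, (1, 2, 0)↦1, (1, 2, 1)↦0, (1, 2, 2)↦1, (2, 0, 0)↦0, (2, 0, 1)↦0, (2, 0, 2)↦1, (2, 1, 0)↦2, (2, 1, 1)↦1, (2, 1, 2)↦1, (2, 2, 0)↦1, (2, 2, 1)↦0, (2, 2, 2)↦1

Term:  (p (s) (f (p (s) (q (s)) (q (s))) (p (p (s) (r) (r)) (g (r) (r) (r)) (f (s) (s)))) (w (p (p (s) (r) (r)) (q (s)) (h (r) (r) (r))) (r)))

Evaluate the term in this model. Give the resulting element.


  s = 2
  s = 2
  s = 2
  (q (s)) = q(2,) = 1
  s = 2
  (q (s)) = q(2,) = 1
  (p (s) (q (s)) (q (s))) = p(2, 1, 1) = 0
  s = 2
  r = 1
  r = 1
  (p (s) (r) (r)) = p(2, 1, 1) = 0
  r = 1
  r = 1
  r = 1
  (g (r) (r) (r)) = g(1, 1, 1) = 0
  s = 2
  s = 2
  (f (s) (s)) = f(2, 2) = 0
  (p (p (s) (r) (r)) (g (r) (r) (r)) (f (s) (s))) = p(0, 0, 0) = 0
  (f (p (s) (q (s)) (q (s))) (p (p (s) (r) (r)) (g (r) (r) (r)) (f (s) (s)))) = f(0, 0) = 2
  s = 2
  r = 1
  r = 1
  (p (s) (r) (r)) = p(2, 1, 1) = 0
  s = 2
  (q (s)) = q(2,) = 1
  r = 1
  r = 1
  r = 1
  (h (r) (r) (r)) = h(1, 1, 1) = 0
  (p (p (s) (r) (r)) (q (s)) (h (r) (r) (r))) = p(0, 1, 0) = 1
  r = 1
  (w (p (p (s) (r) (r)) (q (s)) (h (r) (r) (r))) (r)) = w(1, 1) = 1
  (p (s) (f (p (s) (q (s)) (q (s))) (p (p (s) (r) (r)) (g (r) (r) (r)) (f (s) (s)))) (w (p (p (s) (r) (r)) (q (s)) (h (r) (r) (r))) (r))) = p(2, 2, 1) = 2

value = 2


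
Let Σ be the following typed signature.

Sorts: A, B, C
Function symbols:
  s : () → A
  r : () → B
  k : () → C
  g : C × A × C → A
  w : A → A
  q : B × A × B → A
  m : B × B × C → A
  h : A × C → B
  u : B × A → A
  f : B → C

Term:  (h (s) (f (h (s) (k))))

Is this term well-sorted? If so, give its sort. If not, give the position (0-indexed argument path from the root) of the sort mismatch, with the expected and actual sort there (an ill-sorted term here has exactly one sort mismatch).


  (s) : A
      (s) : A
      (k) : C
    (h (s) (k)) : B
  (f (h (s) (k))) : C
(h (s) (f (h (s) (k)))) : B

well-sorted; sort = B


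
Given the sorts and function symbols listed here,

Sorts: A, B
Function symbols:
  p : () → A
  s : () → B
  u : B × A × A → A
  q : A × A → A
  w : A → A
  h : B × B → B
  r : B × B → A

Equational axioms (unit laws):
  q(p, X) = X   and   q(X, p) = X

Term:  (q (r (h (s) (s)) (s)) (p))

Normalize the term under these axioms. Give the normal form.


1. (q (r (h (s) (s)) (s)) (p))  →  (r (h (s) (s)) (s))

normal form = (r (h (s) (s)) (s))


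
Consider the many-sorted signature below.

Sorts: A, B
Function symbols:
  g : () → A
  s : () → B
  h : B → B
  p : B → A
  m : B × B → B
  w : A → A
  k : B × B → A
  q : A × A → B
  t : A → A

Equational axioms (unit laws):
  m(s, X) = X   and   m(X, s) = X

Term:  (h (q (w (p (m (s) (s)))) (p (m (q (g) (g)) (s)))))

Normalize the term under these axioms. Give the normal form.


normal form = (h (q (w (p (s))) (p (q (g) (g)))))

1. (h (q (w (p (m (s) (s)))) (p (m (q (g) (g)) (s)))))  →  (h (q (w (p (s))) (p (m (q (g) (g)) (s)))))
2. (h (q (w (p (s))) (p (m (q (g) (g)) (s)))))  →  (h (q (w (p (s))) (p (q (g) (g)))))


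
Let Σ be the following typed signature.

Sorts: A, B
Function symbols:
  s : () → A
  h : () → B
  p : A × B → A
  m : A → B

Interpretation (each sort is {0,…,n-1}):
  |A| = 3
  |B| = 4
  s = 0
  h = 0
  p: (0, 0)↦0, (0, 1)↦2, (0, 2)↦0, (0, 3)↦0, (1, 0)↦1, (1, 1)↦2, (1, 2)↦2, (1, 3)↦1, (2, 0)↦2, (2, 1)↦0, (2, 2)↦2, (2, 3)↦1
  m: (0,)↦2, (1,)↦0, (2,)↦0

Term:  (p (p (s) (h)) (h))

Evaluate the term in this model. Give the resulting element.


value = 0

  s = 0
  h = 0
  (p (s) (h)) = p(0, 0) = 0
  h = 0
  (p (p (s) (h)) (h)) = p(0, 0) = 0


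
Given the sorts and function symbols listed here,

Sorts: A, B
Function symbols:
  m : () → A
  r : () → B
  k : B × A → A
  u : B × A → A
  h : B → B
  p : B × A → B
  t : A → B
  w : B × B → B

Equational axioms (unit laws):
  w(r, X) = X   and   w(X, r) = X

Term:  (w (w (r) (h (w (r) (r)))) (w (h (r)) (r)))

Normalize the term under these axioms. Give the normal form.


normal form = (w (h (r)) (h (r)))

1. (w (w (r) (h (w (r) (r)))) (w (h (r)) (r)))  →  (w (h (w (r) (r))) (w (h (r)) (r)))
2. (w (h (w (r) (r))) (w (h (r)) (r)))  →  (w (h (r)) (w (h (r)) (r)))
3. (w (h (r)) (w (h (r)) (r)))  →  (w (h (r)) (h (r)))


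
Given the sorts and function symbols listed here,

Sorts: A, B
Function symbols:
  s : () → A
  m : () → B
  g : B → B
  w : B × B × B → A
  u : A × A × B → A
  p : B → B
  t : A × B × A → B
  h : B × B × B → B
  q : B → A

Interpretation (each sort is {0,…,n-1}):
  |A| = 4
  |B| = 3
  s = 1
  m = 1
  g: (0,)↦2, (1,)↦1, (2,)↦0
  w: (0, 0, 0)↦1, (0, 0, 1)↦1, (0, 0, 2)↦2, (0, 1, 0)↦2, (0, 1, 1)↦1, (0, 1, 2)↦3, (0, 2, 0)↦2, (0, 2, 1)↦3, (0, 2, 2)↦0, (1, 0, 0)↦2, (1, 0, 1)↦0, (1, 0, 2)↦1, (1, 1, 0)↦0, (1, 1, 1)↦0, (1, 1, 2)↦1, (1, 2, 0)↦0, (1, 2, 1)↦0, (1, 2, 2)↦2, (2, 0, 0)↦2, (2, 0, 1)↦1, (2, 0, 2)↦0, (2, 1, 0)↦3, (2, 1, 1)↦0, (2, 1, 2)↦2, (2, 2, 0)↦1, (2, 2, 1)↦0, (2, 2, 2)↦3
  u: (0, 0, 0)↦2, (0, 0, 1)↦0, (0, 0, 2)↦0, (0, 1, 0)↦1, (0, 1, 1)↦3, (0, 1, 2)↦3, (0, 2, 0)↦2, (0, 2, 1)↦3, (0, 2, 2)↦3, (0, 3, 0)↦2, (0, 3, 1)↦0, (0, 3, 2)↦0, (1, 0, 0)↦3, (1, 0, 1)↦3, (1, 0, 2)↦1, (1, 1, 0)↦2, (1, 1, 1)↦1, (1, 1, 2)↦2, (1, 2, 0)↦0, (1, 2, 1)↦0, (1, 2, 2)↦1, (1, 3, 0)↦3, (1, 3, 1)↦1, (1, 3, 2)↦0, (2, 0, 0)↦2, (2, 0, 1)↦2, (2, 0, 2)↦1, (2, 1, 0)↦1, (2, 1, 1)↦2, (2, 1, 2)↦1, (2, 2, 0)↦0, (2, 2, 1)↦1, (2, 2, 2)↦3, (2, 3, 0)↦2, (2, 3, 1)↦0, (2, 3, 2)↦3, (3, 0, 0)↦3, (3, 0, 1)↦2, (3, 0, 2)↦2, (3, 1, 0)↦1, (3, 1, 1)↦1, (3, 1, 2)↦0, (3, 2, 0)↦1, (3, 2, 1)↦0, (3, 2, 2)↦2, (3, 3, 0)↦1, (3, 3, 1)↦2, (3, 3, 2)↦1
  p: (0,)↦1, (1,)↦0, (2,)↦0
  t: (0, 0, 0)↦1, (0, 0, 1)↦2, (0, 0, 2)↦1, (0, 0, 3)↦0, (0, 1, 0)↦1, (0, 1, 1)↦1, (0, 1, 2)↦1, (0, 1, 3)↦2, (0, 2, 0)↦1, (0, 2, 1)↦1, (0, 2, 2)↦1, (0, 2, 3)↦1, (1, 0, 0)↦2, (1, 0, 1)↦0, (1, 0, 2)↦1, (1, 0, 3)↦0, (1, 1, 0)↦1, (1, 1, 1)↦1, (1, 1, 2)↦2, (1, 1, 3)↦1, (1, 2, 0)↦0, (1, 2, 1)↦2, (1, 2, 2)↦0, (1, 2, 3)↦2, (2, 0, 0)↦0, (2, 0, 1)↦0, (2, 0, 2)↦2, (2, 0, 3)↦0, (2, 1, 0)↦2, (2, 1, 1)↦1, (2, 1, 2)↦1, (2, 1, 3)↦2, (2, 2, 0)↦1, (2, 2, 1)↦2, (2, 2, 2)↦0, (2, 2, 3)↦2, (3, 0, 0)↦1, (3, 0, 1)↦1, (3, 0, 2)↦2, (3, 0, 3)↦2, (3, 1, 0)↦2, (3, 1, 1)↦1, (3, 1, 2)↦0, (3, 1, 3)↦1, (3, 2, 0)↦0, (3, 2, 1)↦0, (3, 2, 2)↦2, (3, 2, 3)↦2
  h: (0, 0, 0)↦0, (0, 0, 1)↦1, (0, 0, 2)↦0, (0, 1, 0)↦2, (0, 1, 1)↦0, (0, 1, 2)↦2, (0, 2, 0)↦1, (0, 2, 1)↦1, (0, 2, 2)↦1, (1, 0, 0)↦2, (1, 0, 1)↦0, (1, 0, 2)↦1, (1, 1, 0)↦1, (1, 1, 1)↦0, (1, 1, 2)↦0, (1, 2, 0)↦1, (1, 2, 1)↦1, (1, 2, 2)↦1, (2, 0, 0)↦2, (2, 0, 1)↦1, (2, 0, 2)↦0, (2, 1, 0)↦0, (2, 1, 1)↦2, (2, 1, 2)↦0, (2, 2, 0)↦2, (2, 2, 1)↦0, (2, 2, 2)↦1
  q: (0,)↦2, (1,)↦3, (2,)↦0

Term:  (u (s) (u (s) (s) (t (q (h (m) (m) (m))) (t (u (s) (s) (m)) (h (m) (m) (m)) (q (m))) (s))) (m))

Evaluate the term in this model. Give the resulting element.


value = 0

  s = 1
  s = 1
  s = 1
  m = 1
  m = 1
  m = 1
  (h (m) (m) (m)) = h(1, 1, 1) = 0
  (q (h (m) (m) (m))) = q(0,) = 2
  s = 1
  s = 1
  m = 1
  (u (s) (s) (m)) = u(1, 1, 1) = 1
  m = 1
  m = 1
  m = 1
  (h (m) (m) (m)) = h(1, 1, 1) = 0
  m = 1
  (q (m)) = q(1,) = 3
  (t (u (s) (s) (m)) (h (m) (m) (m)) (q (m))) = t(1, 0, 3) = 0
  s = 1
  (t (q (h (m) (m) (m))) (t (u (s) (s) (m)) (h (m) (m) (m)) (q (m))) (s)) = t(2, 0, 1) = 0
  (u (s) (s) (t (q (h (m) (m) (m))) (t (u (s) (s) (m)) (h (m) (m) (m)) (q (m))) (s))) = u(1, 1, 0) = 2
  m = 1
  (u (s) (u (s) (s) (t (q (h (m) (m) (m))) (t (u (s) (s) (m)) (h (m) (m) (m)) (q (m))) (s))) (m)) = u(1, 2, 1) = 0
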